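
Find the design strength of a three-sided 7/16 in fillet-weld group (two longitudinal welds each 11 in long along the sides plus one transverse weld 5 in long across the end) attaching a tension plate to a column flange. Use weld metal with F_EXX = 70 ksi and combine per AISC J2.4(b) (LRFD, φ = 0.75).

t_e = 0.707 × 0.4375 = 0.3093 in.
R_nwl = 0.6 × 70 × 0.3093 × 22 = 285.8 kip (longitudinal, 2 welds).
R_nwt = 0.6 × 70 × 0.3093 × 5 = 64.96 kip (transverse, base value).
(i) R_nwl + R_nwt = 350.8 kip; (ii) 0.85 R_nwl + 1.5 R_nwt = 340.4 kip.
R_n = max = 350.8 kip [governs: (i)]; φR_n = 263.1 kip.

φR_n ≈ 263 kip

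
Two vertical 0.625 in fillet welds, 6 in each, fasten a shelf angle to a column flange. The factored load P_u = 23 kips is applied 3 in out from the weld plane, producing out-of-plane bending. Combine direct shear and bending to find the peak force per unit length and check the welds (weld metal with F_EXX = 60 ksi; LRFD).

L_w = 2 × 6 = 12 in; section modulus (unit throat) S = 2 × L²/6 = 12 in².
Direct shear f_v = P/L_w = 23/12 = 1.917 kip/in.
Moment M = P × e = 23 × 3 = 69 kip·in; bending f_b = M/S = 5.75 kip/in.
f_max = √(f_v² + f_b²) = √(1.917² + 5.75²) = 6.061 kip/in.
φr_n = 0.75 × 0.6 × 60 × (0.707 × 0.625) = 11.93 kip/in → adequate.

f_max ≈ 6.06 kip/in; adequate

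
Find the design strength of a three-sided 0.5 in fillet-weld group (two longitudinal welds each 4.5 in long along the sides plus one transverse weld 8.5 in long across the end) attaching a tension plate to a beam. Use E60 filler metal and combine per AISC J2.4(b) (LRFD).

φR_n ≈ 195 kip

E60XX → F_EXX = 60 ksi.
t_e = 0.707 × 0.5 = 0.3535 in.
R_nwl = 0.6 × 60 × 0.3535 × 9 = 114.5 kip (longitudinal, 2 welds).
R_nwt = 0.6 × 60 × 0.3535 × 8.5 = 108.2 kip (transverse, base value).
(i) R_nwl + R_nwt = 222.7 kip; (ii) 0.85 R_nwl + 1.5 R_nwt = 259.6 kip.
R_n = max = 259.6 kip [governs: (ii)]; φR_n = 194.7 kip.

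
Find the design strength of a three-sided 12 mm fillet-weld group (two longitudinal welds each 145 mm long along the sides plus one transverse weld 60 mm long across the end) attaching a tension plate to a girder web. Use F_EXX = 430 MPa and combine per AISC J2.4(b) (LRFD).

t_e = 0.707 × 12 = 8.484 mm.
R_nwl = 0.6 × 430 × 8.484 × 290 × 10⁻³ = 634.8 kN (longitudinal, 2 welds).
R_nwt = 0.6 × 430 × 8.484 × 60 × 10⁻³ = 131.3 kN (transverse, base value).
(i) R_nwl + R_nwt = 766.1 kN; (ii) 0.85 R_nwl + 1.5 R_nwt = 736.6 kN.
R_n = max = 766.1 kN [governs: (i)]; φR_n = 574.6 kN.

φR_n ≈ 575 kN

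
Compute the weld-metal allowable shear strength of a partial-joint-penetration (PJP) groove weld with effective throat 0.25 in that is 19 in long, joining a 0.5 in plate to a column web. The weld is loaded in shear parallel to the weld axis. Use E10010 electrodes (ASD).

E100XX → F_EXX = 100 ksi.
Effective throat (given) t_e = 0.25 in.
A_we = 0.25 × 19 = 4.75 in².
F_nw = 0.6 F_EXX = 60 ksi.
R_n/Ω = (60 × 4.75) / 2.0 = 142.5 kips.

R_n/Ω ≈ 142 kips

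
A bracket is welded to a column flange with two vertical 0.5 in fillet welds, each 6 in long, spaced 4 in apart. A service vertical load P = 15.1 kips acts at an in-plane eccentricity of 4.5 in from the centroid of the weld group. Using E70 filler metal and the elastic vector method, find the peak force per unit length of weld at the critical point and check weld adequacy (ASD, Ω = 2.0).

f_max ≈ 3.76 kip/in; adequate

E70XX → F_EXX = 70 ksi.
Total weld length L_w = 12 in. Treat welds as unit-width lines.
Polar moment about centroid: J = 2[d³/12 + d(b/2)²] = 2[6³/12 + 6×2²] = 84 in³.
Direct shear f_v = P/L_w = 15.1 / 12 = 1.258 kip/in (vertical).
Torsion M = P·e = 15.1 × 4.5 = 67.95 kip·in.
Critical point at (x, y) = (2, 3) from centroid. f_tx = M·y/J = 2.427 kip/in; f_ty = M·x/J = 1.618 kip/in.
Resultant f_max = √[f_tx² + (f_v + f_ty)²] = √[2.427² + (1.258 + 1.618)²] = 3.763 kip/in.
Capacity per unit length: r_n/Ω = (1/2.0) × 0.6 × 70 × (0.707 × 0.5) = 7.423 kip/in.
3.763 ≤ 7.423 → adequate.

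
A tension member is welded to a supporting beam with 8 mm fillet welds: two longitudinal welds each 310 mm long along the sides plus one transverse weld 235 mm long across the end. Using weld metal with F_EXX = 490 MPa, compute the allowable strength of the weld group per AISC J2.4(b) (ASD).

R_n/Ω ≈ 731 kN

t_e = 0.707 × 8 = 5.656 mm.
R_nwl = 0.6 × 490 × 5.656 × 620 × 10⁻³ = 1031 kN (longitudinal, 2 welds).
R_nwt = 0.6 × 490 × 5.656 × 235 × 10⁻³ = 390.8 kN (transverse, base value).
(i) R_nwl + R_nwt = 1422 kN; (ii) 0.85 R_nwl + 1.5 R_nwt = 1462 kN.
R_n = max = 1462 kN [governs: (ii)]; R_n/Ω = 731.2 kN.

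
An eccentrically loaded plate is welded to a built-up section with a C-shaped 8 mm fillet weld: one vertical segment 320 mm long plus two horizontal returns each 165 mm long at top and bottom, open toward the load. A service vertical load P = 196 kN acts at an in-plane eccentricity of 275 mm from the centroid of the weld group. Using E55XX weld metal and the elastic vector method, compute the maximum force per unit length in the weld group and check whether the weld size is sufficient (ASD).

E55XX → F_EXX = 550 MPa.
Total weld length L_w = 650 mm. Treat welds as unit-width lines.
Centroid: x̄ = 2×165×82.5 / 650 = 41.88 mm from the vertical weld.
Polar moment about centroid: J = I_x + I_y = [320³/12 + 2×165×160²] + [320×41.88² + 2(165³/12 + 165×40.62²)] = 13030000 mm³.
Direct shear f_v = P/L_w = 196×10³ / 650 = 301.5 N/mm (vertical).
Torsion M = P·e = 196×10³ × 275 = 53900000 N·mm.
Critical point at (x, y) = (123.1, 160) from centroid. f_tx = M·y/J = 661.7 N/mm; f_ty = M·x/J = 509.2 N/mm.
Resultant f_max = √[f_tx² + (f_v + f_ty)²] = √[661.7² + (301.5 + 509.2)²] = 1046 N/mm.
Capacity per unit length: r_n/Ω = (1/2.0) × 0.6 × 550 × (0.707 × 8) = 933.2 N/mm.
1046 > 933.2 → NOT adequate.

f_max ≈ 1050 N/mm; NOT adequate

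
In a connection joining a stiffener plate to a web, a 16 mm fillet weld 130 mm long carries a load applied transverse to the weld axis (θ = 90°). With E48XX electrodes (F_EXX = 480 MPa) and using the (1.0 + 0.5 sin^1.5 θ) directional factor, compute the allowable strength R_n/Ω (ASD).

R_n/Ω ≈ 318 kN

t_e = 0.707 × 16 = 11.31 mm; A_we = 11.31 × 130 = 1471 mm².
Directional factor: 1.0 + 0.5 sin^1.5(90°) = 1.5.
F_nw = 0.6 × 480 × 1.5 = 432 MPa.
R_n/Ω = (432 × 1471) / 2.0 × 10⁻³ = 317.6 kN.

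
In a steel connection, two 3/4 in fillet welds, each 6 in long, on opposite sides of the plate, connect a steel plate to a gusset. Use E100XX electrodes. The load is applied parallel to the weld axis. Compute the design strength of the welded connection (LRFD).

φR_n ≈ 286 kip

E100XX → F_EXX = 100 ksi.
Effective throat t_e = 0.707 × 0.75 = 0.5302 in.
Total length L = 12 in; A_we = 0.5302 × 12 = 6.363 in².
F_nw = 0.6 F_EXX = 0.6 × 100 = 60 ksi.
φR_n = 0.75 × 60 × 6.363 = 286.3 kip.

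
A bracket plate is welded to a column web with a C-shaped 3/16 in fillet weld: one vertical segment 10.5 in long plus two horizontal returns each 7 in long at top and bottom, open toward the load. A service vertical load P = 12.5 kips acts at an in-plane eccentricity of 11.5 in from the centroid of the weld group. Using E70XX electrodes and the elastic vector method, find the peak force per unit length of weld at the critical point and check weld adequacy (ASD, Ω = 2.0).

f_max ≈ 2.08 kip/in; adequate

E70XX → F_EXX = 70 ksi.
Total weld length L_w = 24.5 in. Treat welds as unit-width lines.
Centroid: x̄ = 2×7×3.5 / 24.5 = 2 in from the vertical weld.
Polar moment about centroid: J = I_x + I_y = [10.5³/12 + 2×7×5.25²] + [10.5×2² + 2(7³/12 + 7×1.5²)] = 613 in³.
Direct shear f_v = P/L_w = 12.5 / 24.5 = 0.5102 kip/in (vertical).
Torsion M = P·e = 12.5 × 11.5 = 143.75 kip·in.
Critical point at (x, y) = (5, 5.25) from centroid. f_tx = M·y/J = 1.231 kip/in; f_ty = M·x/J = 1.172 kip/in.
Resultant f_max = √[f_tx² + (f_v + f_ty)²] = √[1.231² + (0.5102 + 1.172)²] = 2.085 kip/in.
Capacity per unit length: r_n/Ω = (1/2.0) × 0.6 × 70 × (0.707 × 0.1875) = 2.784 kip/in.
2.085 ≤ 2.784 → adequate.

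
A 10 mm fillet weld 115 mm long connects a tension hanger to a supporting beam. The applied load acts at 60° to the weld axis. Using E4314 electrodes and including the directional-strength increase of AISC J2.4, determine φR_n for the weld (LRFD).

E43XX → F_EXX = 430 MPa.
t_e = 0.707 × 10 = 7.07 mm; A_we = 7.07 × 115 = 813 mm².
Directional factor: 1.0 + 0.5 sin^1.5(60°) = 1.403.
F_nw = 0.6 × 430 × 1.403 = 362 MPa.
φR_n = 0.75 × 362 × 813 × 10⁻³ = 220.7 kN.

φR_n ≈ 221 kN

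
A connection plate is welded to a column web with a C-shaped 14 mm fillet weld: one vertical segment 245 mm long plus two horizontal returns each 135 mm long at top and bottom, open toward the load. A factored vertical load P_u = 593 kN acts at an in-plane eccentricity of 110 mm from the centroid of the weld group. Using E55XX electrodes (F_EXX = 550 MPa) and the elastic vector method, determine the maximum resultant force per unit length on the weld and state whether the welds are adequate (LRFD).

Total weld length L_w = 515 mm. Treat welds as unit-width lines.
Centroid: x̄ = 2×135×67.5 / 515 = 35.39 mm from the vertical weld.
Polar moment about centroid: J = I_x + I_y = [245³/12 + 2×135×122.5²] + [245×35.39² + 2(135³/12 + 135×32.11²)] = 6272000 mm³.
Direct shear f_v = P/L_w = 593×10³ / 515 = 1151 N/mm (vertical).
Torsion M = P·e = 593×10³ × 110 = 65230000 N·mm.
Critical point at (x, y) = (99.61, 122.5) from centroid. f_tx = M·y/J = 1274 N/mm; f_ty = M·x/J = 1036 N/mm.
Resultant f_max = √[f_tx² + (f_v + f_ty)²] = √[1274² + (1151 + 1036)²] = 2531 N/mm.
Capacity per unit length: φr_n = 0.75 × 0.6 × 550 × (0.707 × 14) = 2450 N/mm.
2531 > 2450 → NOT adequate.

f_max ≈ 2530 N/mm; NOT adequate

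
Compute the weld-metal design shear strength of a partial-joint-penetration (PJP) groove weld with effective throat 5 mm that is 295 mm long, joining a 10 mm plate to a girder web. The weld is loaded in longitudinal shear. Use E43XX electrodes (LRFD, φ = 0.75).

E43XX → F_EXX = 430 MPa.
Effective throat (given) t_e = 5 mm.
A_we = 5 × 295 = 1475 mm².
F_nw = 0.6 F_EXX = 258 MPa.
φR_n = 0.75 × 258 × 1475 × 10⁻³ = 285.4 kN.

φR_n ≈ 285 kN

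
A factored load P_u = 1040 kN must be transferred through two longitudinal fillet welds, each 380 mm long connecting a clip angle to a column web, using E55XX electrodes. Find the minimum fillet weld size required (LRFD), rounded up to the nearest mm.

E55XX → F_EXX = 550 MPa.
Total weld length L = 760 mm.
Required throat t_e = P_u / (φ × 0.6 F_EXX × L) = 1040 / (0.75 × 0.6 × 550 × 760 × 10⁻³) = 5.529 mm.
Required leg w = t_e / 0.707 = 7.82 mm → use 8 mm.

w = 8 mm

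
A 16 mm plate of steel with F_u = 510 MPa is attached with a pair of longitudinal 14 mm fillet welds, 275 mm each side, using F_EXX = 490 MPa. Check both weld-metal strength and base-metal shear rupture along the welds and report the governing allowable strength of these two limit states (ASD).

R_n/Ω ≈ 800 kN (weld metal governs)

t_e = 0.707 × 14 = 9.898 mm; L = 550 mm.
Weld metal: R_n/Ω = (1/2.0) × 0.6 × 490 × 9.898 × 550 × 10⁻³ = 800.3 kN.
Base metal (shear rupture): R_n/Ω = (1/2.0) × 0.6 × 510 × 16 × 550 × 10⁻³ = 1346 kN.
Governing: weld metal.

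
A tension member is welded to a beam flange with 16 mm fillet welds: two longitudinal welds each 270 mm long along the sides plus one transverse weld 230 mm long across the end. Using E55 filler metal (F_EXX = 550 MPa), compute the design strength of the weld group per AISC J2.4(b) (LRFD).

t_e = 0.707 × 16 = 11.31 mm.
R_nwl = 0.6 × 550 × 11.31 × 540 × 10⁻³ = 2016 kN (longitudinal, 2 welds).
R_nwt = 0.6 × 550 × 11.31 × 230 × 10⁻³ = 858.6 kN (transverse, base value).
(i) R_nwl + R_nwt = 2874 kN; (ii) 0.85 R_nwl + 1.5 R_nwt = 3001 kN.
R_n = max = 3001 kN [governs: (ii)]; φR_n = 2251 kN.

φR_n ≈ 2250 kN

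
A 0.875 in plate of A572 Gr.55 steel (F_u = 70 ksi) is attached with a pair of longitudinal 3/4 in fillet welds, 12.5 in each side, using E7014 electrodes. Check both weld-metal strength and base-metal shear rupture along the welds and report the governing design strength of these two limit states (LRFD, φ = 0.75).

E70XX → F_EXX = 70 ksi.
t_e = 0.707 × 0.75 = 0.5302 in; L = 25 in.
Weld metal: φR_n = 0.75 × 0.6 × 70 × 0.5302 × 25 = 417.6 kip.
Base metal (shear rupture): φR_n = 0.75 × 0.6 × 70 × 0.875 × 25 = 689.1 kip.
Governing: weld metal.

φR_n ≈ 418 kip (weld metal governs)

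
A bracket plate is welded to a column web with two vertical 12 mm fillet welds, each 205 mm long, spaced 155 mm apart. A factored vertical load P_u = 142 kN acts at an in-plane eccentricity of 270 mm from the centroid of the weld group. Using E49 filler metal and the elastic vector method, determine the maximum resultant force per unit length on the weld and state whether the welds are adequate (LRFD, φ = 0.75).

E49XX → F_EXX = 490 MPa.
Total weld length L_w = 410 mm. Treat welds as unit-width lines.
Polar moment about centroid: J = 2[d³/12 + d(b/2)²] = 2[205³/12 + 205×77.5²] = 3898000 mm³.
Direct shear f_v = P/L_w = 142×10³ / 410 = 346.3 N/mm (vertical).
Torsion M = P·e = 142×10³ × 270 = 38340000 N·mm.
Critical point at (x, y) = (77.5, 102.5) from centroid. f_tx = M·y/J = 1008 N/mm; f_ty = M·x/J = 762.2 N/mm.
Resultant f_max = √[f_tx² + (f_v + f_ty)²] = √[1008² + (346.3 + 762.2)²] = 1498 N/mm.
Capacity per unit length: φr_n = 0.75 × 0.6 × 490 × (0.707 × 12) = 1871 N/mm.
1498 ≤ 1871 → adequate.

f_max ≈ 1500 N/mm; adequate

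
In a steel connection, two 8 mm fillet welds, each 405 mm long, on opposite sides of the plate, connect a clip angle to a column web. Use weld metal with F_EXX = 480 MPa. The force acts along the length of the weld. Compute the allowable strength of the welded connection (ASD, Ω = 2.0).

R_n/Ω ≈ 660 kN

Effective throat t_e = 0.707 × 8 = 5.656 mm.
Total length L = 810 mm; A_we = 5.656 × 810 = 4581 mm².
F_nw = 0.6 F_EXX = 0.6 × 480 = 288 MPa.
R_n = 288 × 4581 × 10⁻³ = 1319 kN; R_n/Ω = 1319/2.0 = 659.7 kN.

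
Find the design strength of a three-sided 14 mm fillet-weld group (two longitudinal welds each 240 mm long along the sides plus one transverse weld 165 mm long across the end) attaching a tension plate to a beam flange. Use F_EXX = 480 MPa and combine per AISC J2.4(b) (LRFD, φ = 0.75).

φR_n ≈ 1400 kN

t_e = 0.707 × 14 = 9.898 mm.
R_nwl = 0.6 × 480 × 9.898 × 480 × 10⁻³ = 1368 kN (longitudinal, 2 welds).
R_nwt = 0.6 × 480 × 9.898 × 165 × 10⁻³ = 470.4 kN (transverse, base value).
(i) R_nwl + R_nwt = 1839 kN; (ii) 0.85 R_nwl + 1.5 R_nwt = 1869 kN.
R_n = max = 1869 kN [governs: (ii)]; φR_n = 1401 kN.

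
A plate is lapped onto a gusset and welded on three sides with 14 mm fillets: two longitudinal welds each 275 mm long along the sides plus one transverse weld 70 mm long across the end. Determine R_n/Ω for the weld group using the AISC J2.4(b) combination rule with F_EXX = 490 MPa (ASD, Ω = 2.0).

t_e = 0.707 × 14 = 9.898 mm.
R_nwl = 0.6 × 490 × 9.898 × 550 × 10⁻³ = 1601 kN (longitudinal, 2 welds).
R_nwt = 0.6 × 490 × 9.898 × 70 × 10⁻³ = 203.7 kN (transverse, base value).
(i) R_nwl + R_nwt = 1804 kN; (ii) 0.85 R_nwl + 1.5 R_nwt = 1666 kN.
R_n = max = 1804 kN [governs: (i)]; R_n/Ω = 902.1 kN.

R_n/Ω ≈ 902 kN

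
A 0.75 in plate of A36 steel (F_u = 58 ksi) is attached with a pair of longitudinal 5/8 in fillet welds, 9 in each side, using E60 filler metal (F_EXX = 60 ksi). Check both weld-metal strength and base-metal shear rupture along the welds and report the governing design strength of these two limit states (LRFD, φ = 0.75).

φR_n ≈ 215 kip (weld metal governs)

t_e = 0.707 × 0.625 = 0.4419 in; L = 18 in.
Weld metal: φR_n = 0.75 × 0.6 × 60 × 0.4419 × 18 = 214.8 kip.
Base metal (shear rupture): φR_n = 0.75 × 0.6 × 58 × 0.75 × 18 = 352.3 kip.
Governing: weld metal.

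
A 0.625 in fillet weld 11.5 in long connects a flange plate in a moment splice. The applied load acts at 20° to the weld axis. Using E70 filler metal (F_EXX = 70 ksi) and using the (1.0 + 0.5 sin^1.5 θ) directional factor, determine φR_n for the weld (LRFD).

t_e = 0.707 × 0.625 = 0.4419 in; A_we = 0.4419 × 11.5 = 5.082 in².
Directional factor: 1.0 + 0.5 sin^1.5(20°) = 1.1.
F_nw = 0.6 × 70 × 1.1 = 46.2 ksi.
φR_n = 0.75 × 46.2 × 5.082 = 176.1 kip.

φR_n ≈ 176 kip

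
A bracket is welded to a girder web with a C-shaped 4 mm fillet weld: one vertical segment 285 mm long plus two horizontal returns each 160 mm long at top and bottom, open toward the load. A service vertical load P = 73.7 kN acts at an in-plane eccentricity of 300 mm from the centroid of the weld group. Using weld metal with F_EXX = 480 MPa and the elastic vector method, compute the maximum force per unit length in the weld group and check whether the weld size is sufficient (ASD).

Total weld length L_w = 605 mm. Treat welds as unit-width lines.
Centroid: x̄ = 2×160×80 / 605 = 42.31 mm from the vertical weld.
Polar moment about centroid: J = I_x + I_y = [285³/12 + 2×160×142.5²] + [285×42.31² + 2(160³/12 + 160×37.69²)] = 10070000 mm³.
Direct shear f_v = P/L_w = 73.7×10³ / 605 = 121.8 N/mm (vertical).
Torsion M = P·e = 73.7×10³ × 300 = 22110000 N·mm.
Critical point at (x, y) = (117.7, 142.5) from centroid. f_tx = M·y/J = 312.7 N/mm; f_ty = M·x/J = 258.3 N/mm.
Resultant f_max = √[f_tx² + (f_v + f_ty)²] = √[312.7² + (121.8 + 258.3)²] = 492.2 N/mm.
Capacity per unit length: r_n/Ω = (1/2.0) × 0.6 × 480 × (0.707 × 4) = 407.2 N/mm.
492.2 > 407.2 → NOT adequate.

f_max ≈ 492 N/mm; NOT adequate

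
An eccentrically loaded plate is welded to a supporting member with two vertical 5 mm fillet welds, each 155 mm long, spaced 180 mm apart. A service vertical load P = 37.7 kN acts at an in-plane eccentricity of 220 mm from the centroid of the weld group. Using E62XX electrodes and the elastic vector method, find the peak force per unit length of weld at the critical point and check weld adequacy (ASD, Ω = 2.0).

f_max ≈ 414 N/mm; adequate

E62XX → F_EXX = 620 MPa.
Total weld length L_w = 310 mm. Treat welds as unit-width lines.
Polar moment about centroid: J = 2[d³/12 + d(b/2)²] = 2[155³/12 + 155×90²] = 3132000 mm³.
Direct shear f_v = P/L_w = 37.7×10³ / 310 = 121.6 N/mm (vertical).
Torsion M = P·e = 37.7×10³ × 220 = 8294000 N·mm.
Critical point at (x, y) = (90, 77.5) from centroid. f_tx = M·y/J = 205.3 N/mm; f_ty = M·x/J = 238.4 N/mm.
Resultant f_max = √[f_tx² + (f_v + f_ty)²] = √[205.3² + (121.6 + 238.4)²] = 414.4 N/mm.
Capacity per unit length: r_n/Ω = (1/2.0) × 0.6 × 620 × (0.707 × 5) = 657.5 N/mm.
414.4 ≤ 657.5 → adequate.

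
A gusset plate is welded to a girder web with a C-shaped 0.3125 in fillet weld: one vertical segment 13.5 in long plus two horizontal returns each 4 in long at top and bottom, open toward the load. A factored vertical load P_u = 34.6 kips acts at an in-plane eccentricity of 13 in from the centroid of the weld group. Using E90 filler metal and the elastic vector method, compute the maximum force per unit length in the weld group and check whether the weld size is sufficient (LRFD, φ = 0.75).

f_max ≈ 6.48 kip/in; adequate

E90XX → F_EXX = 90 ksi.
Total weld length L_w = 21.5 in. Treat welds as unit-width lines.
Centroid: x̄ = 2×4×2 / 21.5 = 0.7442 in from the vertical weld.
Polar moment about centroid: J = I_x + I_y = [13.5³/12 + 2×4×6.75²] + [13.5×0.7442² + 2(4³/12 + 4×1.256²)] = 600.3 in³.
Direct shear f_v = P/L_w = 34.6 / 21.5 = 1.609 kip/in (vertical).
Torsion M = P·e = 34.6 × 13 = 449.8 kip·in.
Critical point at (x, y) = (3.256, 6.75) from centroid. f_tx = M·y/J = 5.058 kip/in; f_ty = M·x/J = 2.44 kip/in.
Resultant f_max = √[f_tx² + (f_v + f_ty)²] = √[5.058² + (1.609 + 2.44)²] = 6.479 kip/in.
Capacity per unit length: φr_n = 0.75 × 0.6 × 90 × (0.707 × 0.3125) = 8.948 kip/in.
6.479 ≤ 8.948 → adequate.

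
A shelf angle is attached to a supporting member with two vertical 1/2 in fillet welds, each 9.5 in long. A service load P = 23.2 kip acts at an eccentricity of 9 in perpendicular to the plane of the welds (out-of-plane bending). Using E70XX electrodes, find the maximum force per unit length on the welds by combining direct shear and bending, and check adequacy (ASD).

f_max ≈ 7.05 kip/in; adequate

E70XX → F_EXX = 70 ksi.
L_w = 2 × 9.5 = 19 in; section modulus (unit throat) S = 2 × L²/6 = 30.08 in².
Direct shear f_v = P/L_w = 23.2/19 = 1.221 kip/in.
Moment M = P × e = 23.2 × 9 = 208.8 kip·in; bending f_b = M/S = 6.941 kip/in.
f_max = √(f_v² + f_b²) = √(1.221² + 6.941²) = 7.047 kip/in.
r_n/Ω = (1/2.0) × 0.6 × 70 × (0.707 × 0.5) = 7.423 kip/in → adequate.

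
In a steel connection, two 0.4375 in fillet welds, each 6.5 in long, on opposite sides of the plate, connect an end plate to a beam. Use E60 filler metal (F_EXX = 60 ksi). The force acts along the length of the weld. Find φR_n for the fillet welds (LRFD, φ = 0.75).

φR_n ≈ 109 kip

Effective throat t_e = 0.707 × 0.4375 = 0.3093 in.
Total length L = 13 in; A_we = 0.3093 × 13 = 4.021 in².
F_nw = 0.6 F_EXX = 0.6 × 60 = 36 ksi.
φR_n = 0.75 × 36 × 4.021 = 108.6 kip.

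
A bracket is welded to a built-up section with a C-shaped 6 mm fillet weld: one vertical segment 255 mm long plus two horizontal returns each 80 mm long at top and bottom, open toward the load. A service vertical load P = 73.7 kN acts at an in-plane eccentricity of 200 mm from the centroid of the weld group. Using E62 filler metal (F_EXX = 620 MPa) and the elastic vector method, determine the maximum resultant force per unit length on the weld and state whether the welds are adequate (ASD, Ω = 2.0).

Total weld length L_w = 415 mm. Treat welds as unit-width lines.
Centroid: x̄ = 2×80×40 / 415 = 15.42 mm from the vertical weld.
Polar moment about centroid: J = I_x + I_y = [255³/12 + 2×80×127.5²] + [255×15.42² + 2(80³/12 + 80×24.58²)] = 4225000 mm³.
Direct shear f_v = P/L_w = 73.7×10³ / 415 = 177.6 N/mm (vertical).
Torsion M = P·e = 73.7×10³ × 200 = 14740000 N·mm.
Critical point at (x, y) = (64.58, 127.5) from centroid. f_tx = M·y/J = 444.8 N/mm; f_ty = M·x/J = 225.3 N/mm.
Resultant f_max = √[f_tx² + (f_v + f_ty)²] = √[444.8² + (177.6 + 225.3)²] = 600.1 N/mm.
Capacity per unit length: r_n/Ω = (1/2.0) × 0.6 × 620 × (0.707 × 6) = 789 N/mm.
600.1 ≤ 789 → adequate.

f_max ≈ 600 N/mm; adequate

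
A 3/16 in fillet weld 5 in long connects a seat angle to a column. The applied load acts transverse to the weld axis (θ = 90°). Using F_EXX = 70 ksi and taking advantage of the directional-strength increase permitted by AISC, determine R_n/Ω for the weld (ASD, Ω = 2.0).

R_n/Ω ≈ 20.9 kips

t_e = 0.707 × 0.1875 = 0.1326 in; A_we = 0.1326 × 5 = 0.6628 in².
Directional factor: 1.0 + 0.5 sin^1.5(90°) = 1.5.
F_nw = 0.6 × 70 × 1.5 = 63 ksi.
R_n/Ω = (63 × 0.6628) / 2.0 = 20.88 kips.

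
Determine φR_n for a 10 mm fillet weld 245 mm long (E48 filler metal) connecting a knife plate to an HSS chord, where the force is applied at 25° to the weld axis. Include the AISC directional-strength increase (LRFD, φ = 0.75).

φR_n ≈ 426 kN

E48XX → F_EXX = 480 MPa.
t_e = 0.707 × 10 = 7.07 mm; A_we = 7.07 × 245 = 1732 mm².
Directional factor: 1.0 + 0.5 sin^1.5(25°) = 1.137.
F_nw = 0.6 × 480 × 1.137 = 327.6 MPa.
φR_n = 0.75 × 327.6 × 1732 × 10⁻³ = 425.5 kN.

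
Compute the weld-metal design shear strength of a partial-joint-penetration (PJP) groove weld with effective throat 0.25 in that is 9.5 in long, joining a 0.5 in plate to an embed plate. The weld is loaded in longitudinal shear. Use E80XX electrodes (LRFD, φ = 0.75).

E80XX → F_EXX = 80 ksi.
Effective throat (given) t_e = 0.25 in.
A_we = 0.25 × 9.5 = 2.375 in².
F_nw = 0.6 F_EXX = 48 ksi.
φR_n = 0.75 × 48 × 2.375 = 85.5 kip.

φR_n ≈ 85.5 kip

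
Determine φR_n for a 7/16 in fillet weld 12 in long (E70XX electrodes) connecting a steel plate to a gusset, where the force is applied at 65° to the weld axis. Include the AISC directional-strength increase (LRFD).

E70XX → F_EXX = 70 ksi.
t_e = 0.707 × 0.4375 = 0.3093 in; A_we = 0.3093 × 12 = 3.712 in².
Directional factor: 1.0 + 0.5 sin^1.5(65°) = 1.431.
F_nw = 0.6 × 70 × 1.431 = 60.12 ksi.
φR_n = 0.75 × 60.12 × 3.712 = 167.4 kip.

φR_n ≈ 167 kip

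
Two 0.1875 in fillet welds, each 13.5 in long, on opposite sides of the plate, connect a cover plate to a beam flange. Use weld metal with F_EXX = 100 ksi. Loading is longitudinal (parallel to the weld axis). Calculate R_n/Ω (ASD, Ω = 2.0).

R_n/Ω ≈ 107 kips

Effective throat t_e = 0.707 × 0.1875 = 0.1326 in.
Total length L = 27 in; A_we = 0.1326 × 27 = 3.579 in².
F_nw = 0.6 F_EXX = 0.6 × 100 = 60 ksi.
R_n = 60 × 3.579 = 214.8 kips; R_n/Ω = 214.8/2.0 = 107.4 kips.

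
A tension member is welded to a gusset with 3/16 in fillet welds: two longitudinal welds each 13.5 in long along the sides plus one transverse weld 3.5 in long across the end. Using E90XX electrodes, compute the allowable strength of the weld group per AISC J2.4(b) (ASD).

R_n/Ω ≈ 109 kip

E90XX → F_EXX = 90 ksi.
t_e = 0.707 × 0.1875 = 0.1326 in.
R_nwl = 0.6 × 90 × 0.1326 × 27 = 193.3 kip (longitudinal, 2 welds).
R_nwt = 0.6 × 90 × 0.1326 × 3.5 = 25.05 kip (transverse, base value).
(i) R_nwl + R_nwt = 218.3 kip; (ii) 0.85 R_nwl + 1.5 R_nwt = 201.9 kip.
R_n = max = 218.3 kip [governs: (i)]; R_n/Ω = 109.2 kip.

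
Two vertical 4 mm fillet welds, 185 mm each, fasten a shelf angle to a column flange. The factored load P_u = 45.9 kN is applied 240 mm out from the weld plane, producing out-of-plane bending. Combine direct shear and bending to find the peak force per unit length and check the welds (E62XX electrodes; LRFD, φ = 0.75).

f_max ≈ 974 N/mm; NOT adequate

E62XX → F_EXX = 620 MPa.
L_w = 2 × 185 = 370 mm; section modulus (unit throat) S = 2 × L²/6 = 11410 mm².
Direct shear f_v = P/L_w = 45.9×10³/370 = 124.1 N/mm.
Moment M = P × e = 45.9×10³ × 240 = 11016000 N·mm; bending f_b = M/S = 965.6 N/mm.
f_max = √(f_v² + f_b²) = √(124.1² + 965.6²) = 973.5 N/mm.
φr_n = 0.75 × 0.6 × 620 × (0.707 × 4) = 789 N/mm → NOT adequate.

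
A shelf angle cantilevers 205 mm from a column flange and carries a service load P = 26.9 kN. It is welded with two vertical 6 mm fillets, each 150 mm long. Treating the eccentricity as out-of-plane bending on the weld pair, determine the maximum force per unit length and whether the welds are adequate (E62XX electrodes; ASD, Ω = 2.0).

f_max ≈ 741 N/mm; adequate

E62XX → F_EXX = 620 MPa.
L_w = 2 × 150 = 300 mm; section modulus (unit throat) S = 2 × L²/6 = 7500 mm².
Direct shear f_v = P/L_w = 26.9×10³/300 = 89.67 N/mm.
Moment M = P × e = 26.9×10³ × 205 = 5514500 N·mm; bending f_b = M/S = 735.3 N/mm.
f_max = √(f_v² + f_b²) = √(89.67² + 735.3²) = 740.7 N/mm.
r_n/Ω = (1/2.0) × 0.6 × 620 × (0.707 × 6) = 789 N/mm → adequate.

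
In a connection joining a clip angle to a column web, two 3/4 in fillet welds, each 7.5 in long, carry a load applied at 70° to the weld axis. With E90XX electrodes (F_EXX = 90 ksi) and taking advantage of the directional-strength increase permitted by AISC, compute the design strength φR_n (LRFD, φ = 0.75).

t_e = 0.707 × 0.75 = 0.5302 in; A_we = 0.5302 × 15 = 7.954 in².
Directional factor: 1.0 + 0.5 sin^1.5(70°) = 1.455.
F_nw = 0.6 × 90 × 1.455 = 78.59 ksi.
φR_n = 0.75 × 78.59 × 7.954 = 468.8 kips.

φR_n ≈ 469 kips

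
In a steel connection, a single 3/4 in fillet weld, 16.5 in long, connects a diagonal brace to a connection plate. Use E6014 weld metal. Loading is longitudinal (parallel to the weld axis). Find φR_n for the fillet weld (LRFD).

φR_n ≈ 236 kip

E60XX → F_EXX = 60 ksi.
Effective throat t_e = 0.707 × 0.75 = 0.5302 in.
Total length L = 16.5 in; A_we = 0.5302 × 16.5 = 8.749 in².
F_nw = 0.6 F_EXX = 0.6 × 60 = 36 ksi.
φR_n = 0.75 × 36 × 8.749 = 236.2 kip.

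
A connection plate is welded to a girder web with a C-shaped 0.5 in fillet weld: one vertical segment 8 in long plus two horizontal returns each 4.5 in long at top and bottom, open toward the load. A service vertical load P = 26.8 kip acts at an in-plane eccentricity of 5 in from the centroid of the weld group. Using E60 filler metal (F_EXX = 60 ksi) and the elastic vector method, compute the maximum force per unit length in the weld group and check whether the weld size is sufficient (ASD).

f_max ≈ 4.3 kip/in; adequate

Total weld length L_w = 17 in. Treat welds as unit-width lines.
Centroid: x̄ = 2×4.5×2.25 / 17 = 1.191 in from the vertical weld.
Polar moment about centroid: J = I_x + I_y = [8³/12 + 2×4.5×4²] + [8×1.191² + 2(4.5³/12 + 4.5×1.059²)] = 223.3 in³.
Direct shear f_v = P/L_w = 26.8 / 17 = 1.576 kip/in (vertical).
Torsion M = P·e = 26.8 × 5 = 134 kip·in.
Critical point at (x, y) = (3.309, 4) from centroid. f_tx = M·y/J = 2.4 kip/in; f_ty = M·x/J = 1.986 kip/in.
Resultant f_max = √[f_tx² + (f_v + f_ty)²] = √[2.4² + (1.576 + 1.986)²] = 4.295 kip/in.
Capacity per unit length: r_n/Ω = (1/2.0) × 0.6 × 60 × (0.707 × 0.5) = 6.363 kip/in.
4.295 ≤ 6.363 → adequate.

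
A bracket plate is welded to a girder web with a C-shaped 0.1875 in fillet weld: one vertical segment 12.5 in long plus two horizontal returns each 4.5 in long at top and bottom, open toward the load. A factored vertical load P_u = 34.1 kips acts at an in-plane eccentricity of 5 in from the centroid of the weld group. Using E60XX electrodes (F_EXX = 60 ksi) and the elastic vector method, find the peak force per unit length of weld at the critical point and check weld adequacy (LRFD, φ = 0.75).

f_max ≈ 3.29 kip/in; adequate

Total weld length L_w = 21.5 in. Treat welds as unit-width lines.
Centroid: x̄ = 2×4.5×2.25 / 21.5 = 0.9419 in from the vertical weld.
Polar moment about centroid: J = I_x + I_y = [12.5³/12 + 2×4.5×6.25²] + [12.5×0.9419² + 2(4.5³/12 + 4.5×1.308²)] = 556 in³.
Direct shear f_v = P/L_w = 34.1 / 21.5 = 1.586 kip/in (vertical).
Torsion M = P·e = 34.1 × 5 = 170.5 kip·in.
Critical point at (x, y) = (3.558, 6.25) from centroid. f_tx = M·y/J = 1.917 kip/in; f_ty = M·x/J = 1.091 kip/in.
Resultant f_max = √[f_tx² + (f_v + f_ty)²] = √[1.917² + (1.586 + 1.091)²] = 3.292 kip/in.
Capacity per unit length: φr_n = 0.75 × 0.6 × 60 × (0.707 × 0.1875) = 3.579 kip/in.
3.292 ≤ 3.579 → adequate.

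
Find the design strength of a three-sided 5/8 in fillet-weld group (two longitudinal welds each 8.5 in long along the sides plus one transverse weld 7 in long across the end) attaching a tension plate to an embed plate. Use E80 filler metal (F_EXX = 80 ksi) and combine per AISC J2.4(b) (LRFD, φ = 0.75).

t_e = 0.707 × 0.625 = 0.4419 in.
R_nwl = 0.6 × 80 × 0.4419 × 17 = 360.6 kips (longitudinal, 2 welds).
R_nwt = 0.6 × 80 × 0.4419 × 7 = 148.5 kips (transverse, base value).
(i) R_nwl + R_nwt = 509 kips; (ii) 0.85 R_nwl + 1.5 R_nwt = 529.2 kips.
R_n = max = 529.2 kips [governs: (ii)]; φR_n = 396.9 kips.

φR_n ≈ 397 kips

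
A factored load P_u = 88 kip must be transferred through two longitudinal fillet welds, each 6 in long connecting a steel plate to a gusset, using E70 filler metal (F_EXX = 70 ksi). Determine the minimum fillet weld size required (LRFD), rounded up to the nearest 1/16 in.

Total weld length L = 12 in.
Required throat t_e = P_u / (φ × 0.6 F_EXX × L) = 88 / (0.75 × 0.6 × 70 × 12) = 0.2328 in.
Required leg w = t_e / 0.707 = 0.3293 in → use 3/8 in.

w = 3/8 in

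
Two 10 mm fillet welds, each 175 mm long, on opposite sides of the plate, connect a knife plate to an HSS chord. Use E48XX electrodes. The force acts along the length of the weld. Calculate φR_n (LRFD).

E48XX → F_EXX = 480 MPa.
Effective throat t_e = 0.707 × 10 = 7.07 mm.
Total length L = 350 mm; A_we = 7.07 × 350 = 2474 mm².
F_nw = 0.6 F_EXX = 0.6 × 480 = 288 MPa.
φR_n = 0.75 × 288 × 2474 × 10⁻³ = 534.5 kN.

φR_n ≈ 534 kN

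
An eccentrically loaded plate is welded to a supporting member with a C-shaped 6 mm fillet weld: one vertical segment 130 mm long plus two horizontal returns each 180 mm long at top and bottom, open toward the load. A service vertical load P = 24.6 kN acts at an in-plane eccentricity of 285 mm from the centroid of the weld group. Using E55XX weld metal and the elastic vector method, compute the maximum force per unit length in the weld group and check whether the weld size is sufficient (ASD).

f_max ≈ 311 N/mm; adequate

E55XX → F_EXX = 550 MPa.
Total weld length L_w = 490 mm. Treat welds as unit-width lines.
Centroid: x̄ = 2×180×90 / 490 = 66.12 mm from the vertical weld.
Polar moment about centroid: J = I_x + I_y = [130³/12 + 2×180×65²] + [130×66.12² + 2(180³/12 + 180×23.88²)] = 3450000 mm³.
Direct shear f_v = P/L_w = 24.6×10³ / 490 = 50.2 N/mm (vertical).
Torsion M = P·e = 24.6×10³ × 285 = 7011000 N·mm.
Critical point at (x, y) = (113.9, 65) from centroid. f_tx = M·y/J = 132.1 N/mm; f_ty = M·x/J = 231.4 N/mm.
Resultant f_max = √[f_tx² + (f_v + f_ty)²] = √[132.1² + (50.2 + 231.4)²] = 311.1 N/mm.
Capacity per unit length: r_n/Ω = (1/2.0) × 0.6 × 550 × (0.707 × 6) = 699.9 N/mm.
311.1 ≤ 699.9 → adequate.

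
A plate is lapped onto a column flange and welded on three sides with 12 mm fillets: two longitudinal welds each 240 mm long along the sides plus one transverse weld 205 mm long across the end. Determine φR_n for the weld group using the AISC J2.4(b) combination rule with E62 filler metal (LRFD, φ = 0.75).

E62XX → F_EXX = 620 MPa.
t_e = 0.707 × 12 = 8.484 mm.
R_nwl = 0.6 × 620 × 8.484 × 480 × 10⁻³ = 1515 kN (longitudinal, 2 welds).
R_nwt = 0.6 × 620 × 8.484 × 205 × 10⁻³ = 647 kN (transverse, base value).
(i) R_nwl + R_nwt = 2162 kN; (ii) 0.85 R_nwl + 1.5 R_nwt = 2258 kN.
R_n = max = 2258 kN [governs: (ii)]; φR_n = 1694 kN.

φR_n ≈ 1690 kN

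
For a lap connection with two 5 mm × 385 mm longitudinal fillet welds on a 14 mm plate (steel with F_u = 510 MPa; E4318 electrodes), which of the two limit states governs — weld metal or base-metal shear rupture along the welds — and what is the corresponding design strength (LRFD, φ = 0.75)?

φR_n ≈ 527 kN (weld metal governs)

E43XX → F_EXX = 430 MPa.
t_e = 0.707 × 5 = 3.535 mm; L = 770 mm.
Weld metal: φR_n = 0.75 × 0.6 × 430 × 3.535 × 770 × 10⁻³ = 526.7 kN.
Base metal (shear rupture): φR_n = 0.75 × 0.6 × 510 × 14 × 770 × 10⁻³ = 2474 kN.
Governing: weld metal.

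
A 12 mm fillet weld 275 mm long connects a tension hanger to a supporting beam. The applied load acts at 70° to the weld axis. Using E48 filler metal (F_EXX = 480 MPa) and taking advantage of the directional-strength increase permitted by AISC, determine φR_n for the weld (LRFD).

t_e = 0.707 × 12 = 8.484 mm; A_we = 8.484 × 275 = 2333 mm².
Directional factor: 1.0 + 0.5 sin^1.5(70°) = 1.455.
F_nw = 0.6 × 480 × 1.455 = 419.2 MPa.
φR_n = 0.75 × 419.2 × 2333 × 10⁻³ = 733.5 kN.

φR_n ≈ 733 kN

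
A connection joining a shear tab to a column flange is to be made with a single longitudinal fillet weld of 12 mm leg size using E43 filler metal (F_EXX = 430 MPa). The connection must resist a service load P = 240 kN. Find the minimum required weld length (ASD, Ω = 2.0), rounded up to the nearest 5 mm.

L = 220 mm

Throat t_e = 0.707 × 12 = 8.484 mm.
r_n/Ω = (0.6 × 430 × 8.484) / 2.0 = 1094 N/mm = 1.094 kN/mm.
L_req = P / (r_n/Ω) = 240 / 1.094 = 219.3 mm total.
Round up → use L = 220 mm.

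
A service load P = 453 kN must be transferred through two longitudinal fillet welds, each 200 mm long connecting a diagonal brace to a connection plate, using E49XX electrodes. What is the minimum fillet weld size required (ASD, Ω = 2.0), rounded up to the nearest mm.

E49XX → F_EXX = 490 MPa.
Total weld length L = 400 mm.
Required throat t_e = P × Ω / (0.6 F_EXX × L) = 453 × 2.0 / (0.6 × 490 × 400 × 10⁻³) = 7.704 mm.
Required leg w = t_e / 0.707 = 10.9 mm → use 11 mm.

w = 11 mm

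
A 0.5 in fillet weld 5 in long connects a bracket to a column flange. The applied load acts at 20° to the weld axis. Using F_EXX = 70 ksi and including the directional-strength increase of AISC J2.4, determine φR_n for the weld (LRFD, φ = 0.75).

t_e = 0.707 × 0.5 = 0.3535 in; A_we = 0.3535 × 5 = 1.767 in².
Directional factor: 1.0 + 0.5 sin^1.5(20°) = 1.1.
F_nw = 0.6 × 70 × 1.1 = 46.2 ksi.
φR_n = 0.75 × 46.2 × 1.767 = 61.24 kip.

φR_n ≈ 61.2 kip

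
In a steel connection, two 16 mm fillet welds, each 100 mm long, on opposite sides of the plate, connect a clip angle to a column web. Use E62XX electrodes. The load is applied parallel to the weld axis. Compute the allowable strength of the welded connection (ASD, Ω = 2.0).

E62XX → F_EXX = 620 MPa.
Effective throat t_e = 0.707 × 16 = 11.31 mm.
Total length L = 200 mm; A_we = 11.31 × 200 = 2262 mm².
F_nw = 0.6 F_EXX = 0.6 × 620 = 372 MPa.
R_n = 372 × 2262 × 10⁻³ = 841.6 kN; R_n/Ω = 841.6/2.0 = 420.8 kN.

R_n/Ω ≈ 421 kN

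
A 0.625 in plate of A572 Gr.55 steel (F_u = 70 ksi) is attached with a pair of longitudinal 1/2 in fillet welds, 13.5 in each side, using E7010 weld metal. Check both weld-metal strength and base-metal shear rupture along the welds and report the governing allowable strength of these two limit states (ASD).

E70XX → F_EXX = 70 ksi.
t_e = 0.707 × 0.5 = 0.3535 in; L = 27 in.
Weld metal: R_n/Ω = (1/2.0) × 0.6 × 70 × 0.3535 × 27 = 200.4 kips.
Base metal (shear rupture): R_n/Ω = (1/2.0) × 0.6 × 70 × 0.625 × 27 = 354.4 kips.
Governing: weld metal.

R_n/Ω ≈ 200 kips (weld metal governs)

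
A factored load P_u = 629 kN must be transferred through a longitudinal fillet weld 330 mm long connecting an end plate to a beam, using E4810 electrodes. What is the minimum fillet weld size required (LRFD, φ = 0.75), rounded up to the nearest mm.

E48XX → F_EXX = 480 MPa.
Total weld length L = 330 mm.
Required throat t_e = P_u / (φ × 0.6 F_EXX × L) = 629 / (0.75 × 0.6 × 480 × 330 × 10⁻³) = 8.824 mm.
Required leg w = t_e / 0.707 = 12.48 mm → use 13 mm.

w = 13 mm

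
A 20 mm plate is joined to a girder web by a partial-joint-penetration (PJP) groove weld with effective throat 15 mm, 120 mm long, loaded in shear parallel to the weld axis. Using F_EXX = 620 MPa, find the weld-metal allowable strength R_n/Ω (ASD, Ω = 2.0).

R_n/Ω ≈ 335 kN

Effective throat (given) t_e = 15 mm.
A_we = 15 × 120 = 1800 mm².
F_nw = 0.6 F_EXX = 372 MPa.
R_n/Ω = (372 × 1800) / 2.0 × 10⁻³ = 334.8 kN.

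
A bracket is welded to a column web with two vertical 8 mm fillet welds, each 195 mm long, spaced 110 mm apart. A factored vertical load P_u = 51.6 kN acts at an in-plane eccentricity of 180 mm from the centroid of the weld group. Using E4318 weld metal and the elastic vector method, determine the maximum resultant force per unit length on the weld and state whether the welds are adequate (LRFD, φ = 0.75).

E43XX → F_EXX = 430 MPa.
Total weld length L_w = 390 mm. Treat welds as unit-width lines.
Polar moment about centroid: J = 2[d³/12 + d(b/2)²] = 2[195³/12 + 195×55²] = 2416000 mm³.
Direct shear f_v = P/L_w = 51.6×10³ / 390 = 132.3 N/mm (vertical).
Torsion M = P·e = 51.6×10³ × 180 = 9288000 N·mm.
Critical point at (x, y) = (55, 97.5) from centroid. f_tx = M·y/J = 374.9 N/mm; f_ty = M·x/J = 211.5 N/mm.
Resultant f_max = √[f_tx² + (f_v + f_ty)²] = √[374.9² + (132.3 + 211.5)²] = 508.7 N/mm.
Capacity per unit length: φr_n = 0.75 × 0.6 × 430 × (0.707 × 8) = 1094 N/mm.
508.7 ≤ 1094 → adequate.

f_max ≈ 509 N/mm; adequate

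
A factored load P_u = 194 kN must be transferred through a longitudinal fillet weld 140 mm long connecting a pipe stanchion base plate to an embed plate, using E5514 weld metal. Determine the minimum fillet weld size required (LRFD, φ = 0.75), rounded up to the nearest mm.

w = 8 mm

E55XX → F_EXX = 550 MPa.
Total weld length L = 140 mm.
Required throat t_e = P_u / (φ × 0.6 F_EXX × L) = 194 / (0.75 × 0.6 × 550 × 140 × 10⁻³) = 5.599 mm.
Required leg w = t_e / 0.707 = 7.919 mm → use 8 mm.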